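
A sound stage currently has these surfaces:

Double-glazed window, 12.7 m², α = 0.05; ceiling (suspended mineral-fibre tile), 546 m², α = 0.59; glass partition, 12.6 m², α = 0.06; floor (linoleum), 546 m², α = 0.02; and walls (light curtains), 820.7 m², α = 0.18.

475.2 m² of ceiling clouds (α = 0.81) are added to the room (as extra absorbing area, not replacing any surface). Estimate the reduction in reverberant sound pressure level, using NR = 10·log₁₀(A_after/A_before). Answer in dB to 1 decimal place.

A_before = Σ Sᵢαᵢ = 12.7×0.05 + 546×0.59 + 12.6×0.06 + 546×0.02 + 820.7×0.18 = 482.177 sabins.
Added absorption = 475.2 × 0.81 = 384.912 sabins.
New total A_after = 867.089 sabins.
Reduction = 10 log₁₀(A_after/A_before) = 10 log₁₀(1.7983) = 2.5 dB.

2.5 dB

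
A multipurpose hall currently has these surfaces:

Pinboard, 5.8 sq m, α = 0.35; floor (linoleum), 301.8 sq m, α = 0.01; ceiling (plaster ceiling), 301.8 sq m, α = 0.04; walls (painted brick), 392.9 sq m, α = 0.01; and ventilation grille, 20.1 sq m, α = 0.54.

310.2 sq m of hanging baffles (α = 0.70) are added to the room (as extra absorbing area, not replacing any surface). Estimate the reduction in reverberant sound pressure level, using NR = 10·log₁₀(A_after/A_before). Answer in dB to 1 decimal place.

Summing Sᵢαᵢ: 2.030 + 3.018 + 12.072 + 3.929 + 10.854 → A_before = 31.903 sabins.
Treatment contributes 310.2·0.70 = 217.140 sabins.
A_after = 31.903 + 217.140 = 249.043 sabins.
Reduction = 10 log₁₀(A_after/A_before) = 10 log₁₀(7.8063) = 8.9 dB.

8.9 dB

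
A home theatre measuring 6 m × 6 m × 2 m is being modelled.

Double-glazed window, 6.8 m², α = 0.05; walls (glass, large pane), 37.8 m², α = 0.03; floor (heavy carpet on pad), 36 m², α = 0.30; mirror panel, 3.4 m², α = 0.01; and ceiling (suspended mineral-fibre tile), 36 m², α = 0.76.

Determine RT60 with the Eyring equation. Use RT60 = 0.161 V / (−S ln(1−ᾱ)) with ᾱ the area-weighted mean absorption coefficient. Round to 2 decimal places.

0.24 s

S = Σ Sᵢ = 120.0 m².
Σ(Sᵢαᵢ) = 6.8×0.05 + 37.8×0.03 + 36×0.30 + 3.4×0.01 + 36×0.76 = 39.668.
Mean coefficient ᾱ = A/S = 0.3306.
−S·ln(1−ᾱ) = −120.0 × ln(1 − 0.3306) = 48.165.
V = 6 × 6 × 2 = 72 m³.
T = 0.161·V/[−S·ln(1−ᾱ)] = 0.161·72/48.165 = 0.24 s.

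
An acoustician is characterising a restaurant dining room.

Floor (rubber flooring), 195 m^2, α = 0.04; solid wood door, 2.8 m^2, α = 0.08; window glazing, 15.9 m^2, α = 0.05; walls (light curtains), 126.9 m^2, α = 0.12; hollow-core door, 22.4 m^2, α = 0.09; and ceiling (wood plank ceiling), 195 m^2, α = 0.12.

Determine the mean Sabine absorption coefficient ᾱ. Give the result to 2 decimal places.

0.09

S = Σ Sᵢ = 195 + 2.8 + 15.9 + 126.9 + 22.4 + 195 = 558.0 m^2.
Weighted sum Σ Sα = 49.463.
ᾱ = A/S = 0.09.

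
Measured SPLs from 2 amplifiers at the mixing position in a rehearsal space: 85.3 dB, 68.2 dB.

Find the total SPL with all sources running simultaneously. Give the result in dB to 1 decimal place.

85.4 dB

Sum in the linear (power) domain: Σ 10^(Lᵢ/10) = 10^(85.3/10) + 10^(68.2/10) = 3.455e+08.
Back to dB: 10·log₁₀ Σ = 85.4 dB.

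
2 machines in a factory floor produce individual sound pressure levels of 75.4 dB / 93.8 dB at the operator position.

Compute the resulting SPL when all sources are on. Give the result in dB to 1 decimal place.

Σ 10^(Lᵢ/10) = 2.434e+09.
L_total = 10·log₁₀(2.434e+09) = 93.9 dB.

93.9 dB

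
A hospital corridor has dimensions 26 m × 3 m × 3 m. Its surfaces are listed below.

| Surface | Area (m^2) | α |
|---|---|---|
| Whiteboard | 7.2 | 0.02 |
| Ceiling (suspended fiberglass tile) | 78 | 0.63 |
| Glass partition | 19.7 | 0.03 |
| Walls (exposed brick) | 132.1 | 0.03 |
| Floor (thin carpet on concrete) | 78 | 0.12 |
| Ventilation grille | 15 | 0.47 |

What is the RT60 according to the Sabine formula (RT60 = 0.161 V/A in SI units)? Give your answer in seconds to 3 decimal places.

Equivalent absorption area: A = 7.2*0.02 + 78*0.63 + 19.7*0.03 + 132.1*0.03 + 78*0.12 + 15*0.47 = 70.248 m^2.
Room volume: 234 m³.
RT60 = 0.161 · V / A = 0.161 × 234 / 70.248 = 0.536 s.

0.536 sec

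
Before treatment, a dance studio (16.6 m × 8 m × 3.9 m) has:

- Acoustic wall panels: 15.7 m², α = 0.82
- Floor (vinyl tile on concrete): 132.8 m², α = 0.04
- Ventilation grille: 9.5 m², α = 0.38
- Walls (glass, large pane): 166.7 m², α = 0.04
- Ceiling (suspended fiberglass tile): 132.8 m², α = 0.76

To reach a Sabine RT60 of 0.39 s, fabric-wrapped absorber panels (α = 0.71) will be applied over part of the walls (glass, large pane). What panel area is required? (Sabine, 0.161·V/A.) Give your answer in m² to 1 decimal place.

126.0

Total absorption A₁ = 15.7·0.82 + 132.8·0.04 + 9.5·0.38 + 166.7·0.04 + 132.8·0.76
  = 12.874 + 5.312 + 3.610 + 6.668 + 100.928 = 129.392 m² sabins.
V = 517.92 m³. Target absorption A₂ = 0.161 × 517.92 / 0.39 = 213.808 sabins.
Absorption to add: 213.808 − 129.392 = 84.416 sabins.
Each m² of panel replacing the walls (glass, large pane) adds (0.71 − 0.04) = 0.67 sabins.
Panel area = 84.416 / 0.67 = 126.0 m².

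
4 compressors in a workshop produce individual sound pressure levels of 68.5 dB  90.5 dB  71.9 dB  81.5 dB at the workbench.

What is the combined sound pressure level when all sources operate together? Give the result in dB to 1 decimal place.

Σ 10^(Lᵢ/10) = 1.286e+09.
Combined level = 10 log₁₀(1.286e+09) = 91.1 dB.

91.1 dB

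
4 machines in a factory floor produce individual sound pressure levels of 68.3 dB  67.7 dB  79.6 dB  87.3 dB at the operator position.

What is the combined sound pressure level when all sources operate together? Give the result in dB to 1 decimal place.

88.1 dB

Σ 10^(Lᵢ/10) = 6.409e+08.
Combined level = 10 log₁₀(6.409e+08) = 88.1 dB.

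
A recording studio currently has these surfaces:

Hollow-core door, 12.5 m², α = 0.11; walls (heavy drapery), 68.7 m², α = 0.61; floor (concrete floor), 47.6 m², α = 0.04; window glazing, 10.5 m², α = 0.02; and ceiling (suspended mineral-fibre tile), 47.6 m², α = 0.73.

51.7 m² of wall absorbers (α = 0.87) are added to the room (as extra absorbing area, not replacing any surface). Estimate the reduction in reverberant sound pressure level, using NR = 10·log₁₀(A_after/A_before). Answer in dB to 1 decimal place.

Equivalent absorption area: A_before = 12.5·0.11 + 68.7·0.61 + 47.6·0.04 + 10.5·0.02 + 47.6·0.73 = 80.144 m².
Treatment contributes 51.7·0.87 = 44.979 sabins.
New total A_after = 125.123 sabins.
NR = 10·log₁₀(125.123/80.144) = 1.9 dB.

1.9 dB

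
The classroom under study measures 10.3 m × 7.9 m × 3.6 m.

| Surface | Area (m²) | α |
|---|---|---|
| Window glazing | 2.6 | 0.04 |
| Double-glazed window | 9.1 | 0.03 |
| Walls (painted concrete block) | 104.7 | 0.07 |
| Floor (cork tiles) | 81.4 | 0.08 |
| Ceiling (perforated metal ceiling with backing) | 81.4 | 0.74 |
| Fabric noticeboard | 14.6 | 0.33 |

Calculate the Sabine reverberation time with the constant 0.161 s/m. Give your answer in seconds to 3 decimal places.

A = Σ Sᵢαᵢ = 2.6·0.04 + 9.1·0.03 + 104.7·0.07 + 81.4·0.08 + 81.4·0.74 + 14.6·0.33 = 79.272 sabins.
V = 10.3·7.9·3.6 = 292.932 m³.
T = 0.161 V/A = 0.161·292.932/79.272 = 0.595 s.

0.595 seconds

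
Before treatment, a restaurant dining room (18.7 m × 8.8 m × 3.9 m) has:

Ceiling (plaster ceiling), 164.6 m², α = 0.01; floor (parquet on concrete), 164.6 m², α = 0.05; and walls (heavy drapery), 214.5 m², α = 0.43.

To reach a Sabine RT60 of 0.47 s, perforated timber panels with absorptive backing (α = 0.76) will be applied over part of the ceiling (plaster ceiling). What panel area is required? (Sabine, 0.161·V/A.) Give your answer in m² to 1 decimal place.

Equivalent absorption area: A₁ = 164.6×0.01 + 164.6×0.05 + 214.5×0.43 = 102.111 m².
Required A₂ = 0.161·641.784/0.47 = 219.845 sabins.
Absorption to add: 219.845 − 102.111 = 117.734 sabins.
Net gain per m²: Δα = 0.76 − 0.01 = 0.75.
Area = ΔA/Δα = 117.734/0.75 = 157.0 m².

157.0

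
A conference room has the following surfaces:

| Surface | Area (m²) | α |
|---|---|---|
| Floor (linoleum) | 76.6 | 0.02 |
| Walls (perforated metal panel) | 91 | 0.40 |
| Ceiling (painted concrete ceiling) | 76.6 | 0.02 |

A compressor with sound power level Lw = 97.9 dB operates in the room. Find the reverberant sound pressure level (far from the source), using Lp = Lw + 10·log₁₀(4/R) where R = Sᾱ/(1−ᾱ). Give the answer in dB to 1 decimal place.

A = 39.464 sabins; S = 244.2 m².
ᾱ = 0.1616, so room constant R = A/(1−ᾱ) = 47.071 m².
Lp = 97.9 + 10·log₁₀(4/47.071) = 97.9 + (-10.71) = 87.2 dB.

87.2 dB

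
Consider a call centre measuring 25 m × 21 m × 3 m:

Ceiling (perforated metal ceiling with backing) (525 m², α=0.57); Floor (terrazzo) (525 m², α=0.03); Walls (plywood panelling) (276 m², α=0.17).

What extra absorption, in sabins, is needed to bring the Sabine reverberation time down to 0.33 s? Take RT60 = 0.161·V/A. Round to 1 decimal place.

Total absorption A₁ = 525·0.57 + 525·0.03 + 276·0.17
  = 299.250 + 15.750 + 46.920 = 361.920 m² sabins.
For T = 0.33 s, need A₂ = 0.161·V/T = 0.161·1575/0.33 = 768.409 sabins.
Additional absorption ΔA = 768.409 − 361.920 = 406.5 sabins.

406.5 sabins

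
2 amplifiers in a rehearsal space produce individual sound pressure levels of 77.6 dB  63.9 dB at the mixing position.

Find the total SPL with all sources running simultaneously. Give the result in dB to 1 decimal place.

77.8 dB

Σ 10^(Lᵢ/10) = 6e+07.
Combined level = 10 log₁₀(6e+07) = 77.8 dB.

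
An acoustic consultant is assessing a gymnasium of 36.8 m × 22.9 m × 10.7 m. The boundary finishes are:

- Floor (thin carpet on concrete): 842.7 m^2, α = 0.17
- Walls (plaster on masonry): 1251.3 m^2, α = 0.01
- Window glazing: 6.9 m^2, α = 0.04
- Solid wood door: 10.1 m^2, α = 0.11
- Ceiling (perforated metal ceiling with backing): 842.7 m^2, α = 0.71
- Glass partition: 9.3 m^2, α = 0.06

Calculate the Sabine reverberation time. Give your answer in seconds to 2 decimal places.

1.92 seconds

A = Σ Sᵢαᵢ = 842.7·0.17 + 1251.3·0.01 + 6.9·0.04 + 10.1·0.11 + 842.7·0.71 + 9.3·0.06 = 756.034 sabins.
Volume V = 36.8 × 22.9 × 10.7 = 9017.104 m³.
RT60 = 0.161 · V / A = 0.161 × 9017.104 / 756.034 = 1.92 s.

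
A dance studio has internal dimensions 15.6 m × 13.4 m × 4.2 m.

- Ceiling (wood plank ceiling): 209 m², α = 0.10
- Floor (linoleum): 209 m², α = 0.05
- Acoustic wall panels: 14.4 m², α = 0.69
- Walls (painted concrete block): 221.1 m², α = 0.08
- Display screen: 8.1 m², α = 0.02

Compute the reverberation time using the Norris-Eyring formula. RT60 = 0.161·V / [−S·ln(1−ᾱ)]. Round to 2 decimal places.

2.28 sec

Total surface area S = 209 + 209 + 14.4 + 221.1 + 8.1 = 661.6 m².
Σ(Sᵢαᵢ) = 209·0.10 + 209·0.05 + 14.4·0.69 + 221.1·0.08 + 8.1·0.02 = 59.136.
ᾱ = 59.136 / 661.6 = 0.0894.
Eyring denominator: −S ln(1−ᾱ) = 61.960.
V = 15.6 × 13.4 × 4.2 = 877.968 m³.
T = 0.161·V/[−S·ln(1−ᾱ)] = 0.161·877.968/61.960 = 2.28 s.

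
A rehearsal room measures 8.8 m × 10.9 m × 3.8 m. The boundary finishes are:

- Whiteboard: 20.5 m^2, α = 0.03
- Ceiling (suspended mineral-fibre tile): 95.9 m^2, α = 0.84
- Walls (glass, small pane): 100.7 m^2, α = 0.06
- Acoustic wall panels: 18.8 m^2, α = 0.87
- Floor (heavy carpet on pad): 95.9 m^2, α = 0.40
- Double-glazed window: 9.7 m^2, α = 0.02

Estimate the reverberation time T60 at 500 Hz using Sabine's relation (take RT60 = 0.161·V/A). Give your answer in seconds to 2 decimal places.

Total absorption A = 20.5×0.03 + 95.9×0.84 + 100.7×0.06 + 18.8×0.87 + 95.9×0.40 + 9.7×0.02
  = 0.615 + 80.556 + 6.042 + 16.356 + 38.360 + 0.194 = 142.123 m^2 sabins.
Room volume: 364.496 m³.
RT60 = 0.161 · V / A = 0.161 × 364.496 / 142.123 = 0.41 s.

0.41 s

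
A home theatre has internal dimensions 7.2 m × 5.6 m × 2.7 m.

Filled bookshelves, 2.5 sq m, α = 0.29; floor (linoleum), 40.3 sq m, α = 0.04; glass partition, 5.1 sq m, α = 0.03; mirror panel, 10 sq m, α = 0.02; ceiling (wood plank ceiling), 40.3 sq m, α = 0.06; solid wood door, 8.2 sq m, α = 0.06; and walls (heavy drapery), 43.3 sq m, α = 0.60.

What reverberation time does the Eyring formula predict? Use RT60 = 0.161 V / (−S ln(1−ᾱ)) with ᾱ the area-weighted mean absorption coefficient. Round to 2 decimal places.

Total surface area S = 2.5 + 40.3 + 5.1 + 10 + 40.3 + 8.2 + 43.3 = 149.7 sq m.
Absorption A = 2.5·0.29 + 40.3·0.04 + 5.1·0.03 + 10·0.02 + 40.3·0.06 + 8.2·0.06 + 43.3·0.60 = 31.580 sabins.
ᾱ = 31.580 / 149.7 = 0.2110.
−S·ln(1−ᾱ) = −149.7 × ln(1 − 0.2110) = 35.477.
V = 7.2 × 5.6 × 2.7 = 108.864 m³.
RT60 = 0.161 × 108.864 / 35.477 = 0.49 s.

0.49 seconds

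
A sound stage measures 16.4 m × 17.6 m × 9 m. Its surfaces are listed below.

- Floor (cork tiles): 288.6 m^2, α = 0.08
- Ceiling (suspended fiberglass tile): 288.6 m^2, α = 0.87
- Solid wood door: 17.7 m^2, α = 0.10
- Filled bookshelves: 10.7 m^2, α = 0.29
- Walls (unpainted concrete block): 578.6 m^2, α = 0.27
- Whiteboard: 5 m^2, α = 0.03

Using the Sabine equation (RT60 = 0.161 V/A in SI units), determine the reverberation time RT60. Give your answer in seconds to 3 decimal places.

0.961 s

Equivalent absorption area: A = 288.6*0.08 + 288.6*0.87 + 17.7*0.10 + 10.7*0.29 + 578.6*0.27 + 5*0.03 = 435.415 m^2.
Volume V = 16.4 × 17.6 × 9 = 2597.76 m³.
RT60 = 0.161 · V / A = 0.161 × 2597.76 / 435.415 = 0.961 s.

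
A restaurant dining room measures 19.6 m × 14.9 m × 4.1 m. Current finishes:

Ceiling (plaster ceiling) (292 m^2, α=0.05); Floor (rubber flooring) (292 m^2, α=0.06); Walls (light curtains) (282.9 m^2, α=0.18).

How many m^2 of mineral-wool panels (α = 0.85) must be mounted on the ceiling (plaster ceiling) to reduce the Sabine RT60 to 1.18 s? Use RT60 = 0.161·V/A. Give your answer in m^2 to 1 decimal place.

Equivalent absorption area: A₁ = 292·0.05 + 292·0.06 + 282.9·0.18 = 83.042 m^2.
Required A₂ = 0.161·1197.364/1.18 = 163.369 sabins.
ΔA needed = 163.369 − 83.042 = 80.327 sabins.
Each m^2 of panel replacing the ceiling (plaster ceiling) adds (0.85 − 0.05) = 0.80 sabins.
Panel area = 80.327 / 0.80 = 100.4 m^2.

100.4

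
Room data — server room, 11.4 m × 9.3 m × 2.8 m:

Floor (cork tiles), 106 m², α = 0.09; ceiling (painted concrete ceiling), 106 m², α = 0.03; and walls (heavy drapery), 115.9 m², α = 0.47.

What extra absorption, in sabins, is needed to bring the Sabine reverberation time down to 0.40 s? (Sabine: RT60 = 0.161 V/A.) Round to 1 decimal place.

Total absorption A₁ = 106·0.09 + 106·0.03 + 115.9·0.47
  = 9.540 + 3.180 + 54.473 = 67.193 m² sabins.
Target A₂ = 0.161·296.856/0.40 = 119.485 sabins (V = 296.856 m³).
ΔA = A₂ − A₁ = 119.485 − 67.193 = 52.3 sabins.

52.3 sabins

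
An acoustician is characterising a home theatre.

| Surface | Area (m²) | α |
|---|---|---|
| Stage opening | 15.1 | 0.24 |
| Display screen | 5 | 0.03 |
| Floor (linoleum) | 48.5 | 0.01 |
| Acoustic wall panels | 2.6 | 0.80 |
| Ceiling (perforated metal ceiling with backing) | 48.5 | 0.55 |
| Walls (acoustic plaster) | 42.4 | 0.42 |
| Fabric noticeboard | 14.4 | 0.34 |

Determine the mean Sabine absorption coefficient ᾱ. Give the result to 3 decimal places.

S = Σ Sᵢ = 15.1 + 5 + 48.5 + 2.6 + 48.5 + 42.4 + 14.4 = 176.5 m².
Weighted sum Σ Sα = 55.718.
ᾱ = 55.718 / 176.5 = 0.316.

0.316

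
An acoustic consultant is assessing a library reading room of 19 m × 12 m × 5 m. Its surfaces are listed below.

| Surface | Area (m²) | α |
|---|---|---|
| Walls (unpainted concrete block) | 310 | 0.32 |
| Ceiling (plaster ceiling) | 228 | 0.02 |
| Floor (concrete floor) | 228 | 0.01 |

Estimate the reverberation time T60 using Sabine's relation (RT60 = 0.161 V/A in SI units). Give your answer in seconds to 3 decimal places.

Summing Sᵢαᵢ: 99.200 + 4.560 + 2.280 → A = 106.040 sabins.
Room volume: 1140 m³.
RT60 = 0.161 · V / A = 0.161 × 1140 / 106.040 = 1.731 s.

1.731 s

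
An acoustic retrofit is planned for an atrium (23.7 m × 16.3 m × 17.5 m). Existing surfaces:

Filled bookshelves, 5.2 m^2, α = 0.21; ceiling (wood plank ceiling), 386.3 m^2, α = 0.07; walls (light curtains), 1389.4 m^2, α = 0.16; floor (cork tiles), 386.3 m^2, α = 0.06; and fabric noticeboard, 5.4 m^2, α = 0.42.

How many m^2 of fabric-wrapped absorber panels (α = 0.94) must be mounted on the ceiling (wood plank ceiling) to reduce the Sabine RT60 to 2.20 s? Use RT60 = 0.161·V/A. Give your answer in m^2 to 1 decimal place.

251.6

A₁ = Σ Sᵢαᵢ = 5.2*0.21 + 386.3*0.07 + 1389.4*0.16 + 386.3*0.06 + 5.4*0.42 = 275.883 sabins.
V = 6760.425 m³. Target absorption A₂ = 0.161 × 6760.425 / 2.20 = 494.740 sabins.
Absorption to add: 494.740 − 275.883 = 218.857 sabins.
Net gain per m^2: Δα = 0.94 − 0.07 = 0.87.
Panel area = 218.857 / 0.87 = 251.6 m^2.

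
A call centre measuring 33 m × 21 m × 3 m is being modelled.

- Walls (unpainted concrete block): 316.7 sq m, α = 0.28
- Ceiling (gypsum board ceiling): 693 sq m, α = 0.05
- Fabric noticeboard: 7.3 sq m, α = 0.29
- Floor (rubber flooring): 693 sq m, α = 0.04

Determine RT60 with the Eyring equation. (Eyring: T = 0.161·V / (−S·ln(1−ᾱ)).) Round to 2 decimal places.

Total surface area S = 316.7 + 693 + 7.3 + 693 = 1710.0 sq m.
Absorption A = 316.7×0.28 + 693×0.05 + 7.3×0.29 + 693×0.04 = 153.163 sabins.
Mean coefficient ᾱ = A/S = 0.0896.
Eyring denominator: −S ln(1−ᾱ) = 160.520.
V = 33 × 21 × 3 = 2079 m³.
RT60 = 0.161 × 2079 / 160.520 = 2.09 s.

2.09 sec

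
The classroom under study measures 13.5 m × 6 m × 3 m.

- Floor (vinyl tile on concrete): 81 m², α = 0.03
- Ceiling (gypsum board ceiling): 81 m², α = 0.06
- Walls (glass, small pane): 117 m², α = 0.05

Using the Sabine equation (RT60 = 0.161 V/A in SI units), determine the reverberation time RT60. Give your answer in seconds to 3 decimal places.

2.977 s

Summing Sᵢαᵢ: 2.430 + 4.860 + 5.850 → A = 13.140 sabins.
Volume V = 13.5 × 6 × 3 = 243 m³.
T = 0.161 V/A = 0.161·243/13.140 = 2.977 s.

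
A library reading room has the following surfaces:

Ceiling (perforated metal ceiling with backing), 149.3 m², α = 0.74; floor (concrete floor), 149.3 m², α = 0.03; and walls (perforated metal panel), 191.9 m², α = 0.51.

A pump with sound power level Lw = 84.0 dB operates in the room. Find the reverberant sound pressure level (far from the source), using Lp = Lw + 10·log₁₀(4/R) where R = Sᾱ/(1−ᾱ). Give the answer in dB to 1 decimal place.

64.3 dB

Σ(Sᵢαᵢ) = 149.3×0.74 + 149.3×0.03 + 191.9×0.51 = 212.830; total area S = 490.5 m².
ᾱ = 0.4339, so room constant R = A/(1−ᾱ) = 375.958 m².
Lp = 84.0 + 10·log₁₀(4/375.958) = 84.0 + (-19.73) = 64.3 dB.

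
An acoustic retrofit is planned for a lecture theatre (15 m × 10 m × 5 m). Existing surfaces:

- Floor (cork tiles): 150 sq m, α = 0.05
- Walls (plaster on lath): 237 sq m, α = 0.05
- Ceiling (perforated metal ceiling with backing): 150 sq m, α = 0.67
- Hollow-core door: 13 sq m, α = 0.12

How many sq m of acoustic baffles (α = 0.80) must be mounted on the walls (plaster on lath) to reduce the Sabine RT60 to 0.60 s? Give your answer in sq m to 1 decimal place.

Summing Sᵢαᵢ: 7.500 + 11.850 + 100.500 + 1.560 → A₁ = 121.410 sabins.
Required A₂ = 0.161·750/0.60 = 201.250 sabins.
Absorption to add: 201.250 − 121.410 = 79.840 sabins.
Each sq m of panel replacing the walls (plaster on lath) adds (0.80 − 0.05) = 0.75 sabins.
Panel area = 79.840 / 0.75 = 106.5 sq m.

106.5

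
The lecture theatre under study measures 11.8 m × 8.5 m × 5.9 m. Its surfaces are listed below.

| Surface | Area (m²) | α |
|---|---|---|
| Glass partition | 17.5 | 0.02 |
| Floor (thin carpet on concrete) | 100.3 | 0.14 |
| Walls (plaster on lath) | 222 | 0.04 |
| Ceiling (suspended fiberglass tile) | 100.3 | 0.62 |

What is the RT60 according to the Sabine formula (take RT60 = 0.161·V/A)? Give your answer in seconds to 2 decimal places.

Summing Sᵢαᵢ: 0.350 + 14.042 + 8.880 + 62.186 → A = 85.458 sabins.
V = 11.8·8.5·5.9 = 591.77 m³.
Sabine: RT60 = 0.161 × 591.77 / 85.458 = 1.11 s.

1.11 seconds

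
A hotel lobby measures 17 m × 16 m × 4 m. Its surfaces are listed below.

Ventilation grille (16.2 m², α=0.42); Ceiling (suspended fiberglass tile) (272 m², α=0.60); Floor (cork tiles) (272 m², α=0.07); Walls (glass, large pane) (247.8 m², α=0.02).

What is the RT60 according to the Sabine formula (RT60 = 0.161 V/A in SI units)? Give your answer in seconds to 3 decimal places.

Summing Sᵢαᵢ: 6.804 + 163.200 + 19.040 + 4.956 → A = 194.000 sabins.
Volume V = 17 × 16 × 4 = 1088 m³.
T = 0.161 V/A = 0.161·1088/194.000 = 0.903 s.

0.903 s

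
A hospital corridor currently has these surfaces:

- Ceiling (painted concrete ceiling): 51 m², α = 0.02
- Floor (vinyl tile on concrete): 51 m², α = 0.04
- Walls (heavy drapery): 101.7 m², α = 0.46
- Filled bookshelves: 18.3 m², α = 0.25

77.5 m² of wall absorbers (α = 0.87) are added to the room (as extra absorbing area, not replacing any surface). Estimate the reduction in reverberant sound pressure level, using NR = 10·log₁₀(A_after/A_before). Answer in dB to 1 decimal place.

3.5 dB

A_before = Σ Sᵢαᵢ = 51·0.02 + 51·0.04 + 101.7·0.46 + 18.3·0.25 = 54.417 sabins.
Added absorption = 77.5 × 0.87 = 67.425 sabins.
New total A_after = 121.842 sabins.
Reduction = 10 log₁₀(A_after/A_before) = 10 log₁₀(2.2390) = 3.5 dB.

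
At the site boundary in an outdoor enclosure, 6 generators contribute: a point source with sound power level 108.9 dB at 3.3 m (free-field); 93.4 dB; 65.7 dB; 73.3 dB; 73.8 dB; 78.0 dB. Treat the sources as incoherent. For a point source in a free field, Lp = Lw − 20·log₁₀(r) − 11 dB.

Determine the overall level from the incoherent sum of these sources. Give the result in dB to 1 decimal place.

94.6 dB

Source at 3.3 m: Lp = 108.9 − 20·log₁₀(3.3) − 11 = 87.5 dB.
Σ 10^(Lᵢ/10) = 2.862e+09.
Back to dB: 10·log₁₀ Σ = 94.6 dB.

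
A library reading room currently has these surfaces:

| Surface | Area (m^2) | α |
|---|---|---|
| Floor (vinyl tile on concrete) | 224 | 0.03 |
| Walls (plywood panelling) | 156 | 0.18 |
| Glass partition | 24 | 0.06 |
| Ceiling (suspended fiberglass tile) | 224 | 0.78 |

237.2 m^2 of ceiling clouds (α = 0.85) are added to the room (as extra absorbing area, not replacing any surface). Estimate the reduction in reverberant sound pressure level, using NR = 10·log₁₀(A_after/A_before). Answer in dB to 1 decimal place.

Equivalent absorption area: A_before = 224·0.03 + 156·0.18 + 24·0.06 + 224·0.78 = 210.960 m^2.
Treatment contributes 237.2·0.85 = 201.620 sabins.
New total A_after = 412.580 sabins.
NR = 10·log₁₀(412.580/210.960) = 2.9 dB.

2.9 dB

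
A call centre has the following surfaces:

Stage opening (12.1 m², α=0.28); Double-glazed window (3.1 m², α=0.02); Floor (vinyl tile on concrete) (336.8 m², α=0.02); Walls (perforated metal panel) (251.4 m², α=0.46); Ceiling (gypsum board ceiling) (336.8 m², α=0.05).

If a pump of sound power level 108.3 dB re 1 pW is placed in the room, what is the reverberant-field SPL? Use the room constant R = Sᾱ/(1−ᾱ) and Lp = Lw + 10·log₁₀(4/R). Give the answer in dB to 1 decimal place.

A = 142.670 sabins; S = 940.2 m².
ᾱ = 142.670/940.2 = 0.1517; R = Sᾱ/(1−ᾱ) = 142.670/(1−0.1517) = 168.183 m².
Lp = 108.3 + 10·log₁₀(4/168.183) = 108.3 + (-16.24) = 92.1 dB.

92.1 dB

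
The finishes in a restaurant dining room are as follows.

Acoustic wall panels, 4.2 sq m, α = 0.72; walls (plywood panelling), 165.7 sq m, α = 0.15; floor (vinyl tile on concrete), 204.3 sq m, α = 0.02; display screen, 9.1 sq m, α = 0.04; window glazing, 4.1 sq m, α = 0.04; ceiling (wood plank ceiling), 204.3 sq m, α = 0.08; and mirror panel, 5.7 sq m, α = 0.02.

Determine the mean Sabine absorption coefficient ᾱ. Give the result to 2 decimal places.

0.08

S = Σ Sᵢ = 4.2 + 165.7 + 204.3 + 9.1 + 4.1 + 204.3 + 5.7 = 597.4 sq m.
Weighted sum Σ Sα = 48.951.
ᾱ = 48.951 / 597.4 = 0.08.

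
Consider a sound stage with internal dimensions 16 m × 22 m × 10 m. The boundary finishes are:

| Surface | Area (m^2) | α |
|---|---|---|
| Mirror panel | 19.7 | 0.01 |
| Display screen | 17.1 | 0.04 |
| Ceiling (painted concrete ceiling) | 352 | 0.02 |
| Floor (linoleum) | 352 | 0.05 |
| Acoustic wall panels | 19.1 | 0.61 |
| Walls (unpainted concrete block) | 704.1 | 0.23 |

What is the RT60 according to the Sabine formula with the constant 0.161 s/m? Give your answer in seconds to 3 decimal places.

Equivalent absorption area: A = 19.7*0.01 + 17.1*0.04 + 352*0.02 + 352*0.05 + 19.1*0.61 + 704.1*0.23 = 199.115 m^2.
Room volume: 3520 m³.
RT60 = 0.161 · V / A = 0.161 × 3520 / 199.115 = 2.846 s.

2.846 sec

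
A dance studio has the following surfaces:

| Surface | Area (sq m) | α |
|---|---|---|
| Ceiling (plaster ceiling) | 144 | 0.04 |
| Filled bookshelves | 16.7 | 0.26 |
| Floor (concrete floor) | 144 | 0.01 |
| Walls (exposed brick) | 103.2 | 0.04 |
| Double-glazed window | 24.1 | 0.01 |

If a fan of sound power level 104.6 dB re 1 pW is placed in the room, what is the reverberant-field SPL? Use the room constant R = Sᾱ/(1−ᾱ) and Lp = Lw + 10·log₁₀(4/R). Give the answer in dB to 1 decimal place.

Σ(Sᵢαᵢ) = 144×0.04 + 16.7×0.26 + 144×0.01 + 103.2×0.04 + 24.1×0.01 = 15.911; total area S = 432.0 sq m.
ᾱ = 15.911/432.0 = 0.0368; R = Sᾱ/(1−ᾱ) = 15.911/(1−0.0368) = 16.519 sq m.
Lp = Lw + 10 log₁₀(4/R) = 104.6 -6.16 = 98.4 dB.

98.4 dB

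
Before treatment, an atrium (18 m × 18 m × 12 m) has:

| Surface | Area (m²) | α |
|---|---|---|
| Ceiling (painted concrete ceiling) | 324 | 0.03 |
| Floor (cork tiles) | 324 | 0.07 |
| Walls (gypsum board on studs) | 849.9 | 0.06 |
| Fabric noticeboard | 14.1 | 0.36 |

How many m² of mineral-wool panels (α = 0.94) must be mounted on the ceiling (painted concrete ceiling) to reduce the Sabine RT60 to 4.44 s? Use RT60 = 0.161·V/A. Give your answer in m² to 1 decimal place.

57.7

Equivalent absorption area: A₁ = 324·0.03 + 324·0.07 + 849.9·0.06 + 14.1·0.36 = 88.470 m².
V = 3888 m³. Target absorption A₂ = 0.161 × 3888 / 4.44 = 140.984 sabins.
ΔA needed = 140.984 − 88.470 = 52.514 sabins.
Net gain per m²: Δα = 0.94 − 0.03 = 0.91.
Area = ΔA/Δα = 52.514/0.91 = 57.7 m².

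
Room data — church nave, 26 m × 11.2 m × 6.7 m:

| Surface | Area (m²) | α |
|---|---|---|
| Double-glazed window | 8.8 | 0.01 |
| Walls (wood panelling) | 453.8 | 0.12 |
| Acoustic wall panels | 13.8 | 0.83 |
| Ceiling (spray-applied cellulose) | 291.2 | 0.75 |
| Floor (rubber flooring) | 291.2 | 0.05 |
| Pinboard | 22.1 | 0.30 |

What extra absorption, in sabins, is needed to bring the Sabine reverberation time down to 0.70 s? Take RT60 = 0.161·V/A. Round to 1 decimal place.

Summing Sᵢαᵢ: 0.088 + 54.456 + 11.454 + 218.400 + 14.560 + 6.630 → A₁ = 305.588 sabins.
For T = 0.70 s, need A₂ = 0.161·V/T = 0.161·1951.04/0.70 = 448.739 sabins.
Additional absorption ΔA = 448.739 − 305.588 = 143.2 sabins.

143.2 sabins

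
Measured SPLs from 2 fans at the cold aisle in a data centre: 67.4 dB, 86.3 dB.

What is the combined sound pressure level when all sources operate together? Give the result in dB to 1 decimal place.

86.4 dB

Σ 10^(Lᵢ/10) = 4.321e+08.
L_total = 10·log₁₀(4.321e+08) = 86.4 dB.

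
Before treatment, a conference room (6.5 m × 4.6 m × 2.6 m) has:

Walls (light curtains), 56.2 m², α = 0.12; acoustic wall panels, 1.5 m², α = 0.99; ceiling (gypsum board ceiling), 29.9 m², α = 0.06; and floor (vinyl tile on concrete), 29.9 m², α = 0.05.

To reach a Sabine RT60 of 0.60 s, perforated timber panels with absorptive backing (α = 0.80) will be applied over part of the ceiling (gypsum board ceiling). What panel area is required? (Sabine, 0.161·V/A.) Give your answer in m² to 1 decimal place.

Summing Sᵢαᵢ: 6.744 + 1.485 + 1.794 + 1.495 → A₁ = 11.518 sabins.
V = 77.74 m³. Target absorption A₂ = 0.161 × 77.74 / 0.60 = 20.860 sabins.
ΔA needed = 20.860 − 11.518 = 9.342 sabins.
Net gain per m²: Δα = 0.80 − 0.06 = 0.74.
Panel area = 9.342 / 0.74 = 12.6 m².

12.6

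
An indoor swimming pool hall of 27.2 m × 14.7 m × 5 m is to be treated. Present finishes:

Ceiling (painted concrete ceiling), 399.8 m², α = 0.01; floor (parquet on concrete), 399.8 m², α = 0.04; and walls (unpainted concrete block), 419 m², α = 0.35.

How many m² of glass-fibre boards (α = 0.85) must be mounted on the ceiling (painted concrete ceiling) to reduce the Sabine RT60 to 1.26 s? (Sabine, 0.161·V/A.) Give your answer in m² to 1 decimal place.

105.7

Equivalent absorption area: A₁ = 399.8·0.01 + 399.8·0.04 + 419·0.35 = 166.640 m².
Required A₂ = 0.161·1999.2/1.26 = 255.453 sabins.
Absorption to add: 255.453 − 166.640 = 88.813 sabins.
Each m² of panel replacing the ceiling (painted concrete ceiling) adds (0.85 − 0.01) = 0.84 sabins.
Panel area = 88.813 / 0.84 = 105.7 m².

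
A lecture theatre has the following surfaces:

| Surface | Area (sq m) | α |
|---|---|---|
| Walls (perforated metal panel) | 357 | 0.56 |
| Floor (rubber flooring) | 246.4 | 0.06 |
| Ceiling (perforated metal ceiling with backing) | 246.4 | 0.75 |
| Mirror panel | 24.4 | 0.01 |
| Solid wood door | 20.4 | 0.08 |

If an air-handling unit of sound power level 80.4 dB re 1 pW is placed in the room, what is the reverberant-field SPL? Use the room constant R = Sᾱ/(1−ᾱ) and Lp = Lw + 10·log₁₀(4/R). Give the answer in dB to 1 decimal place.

57.8 dB

Σ(Sᵢαᵢ) = 357·0.56 + 246.4·0.06 + 246.4·0.75 + 24.4·0.01 + 20.4·0.08 = 401.380; total area S = 894.6 sq m.
ᾱ = 0.4487, so room constant R = A/(1−ᾱ) = 728.061 sq m.
Lp = Lw + 10 log₁₀(4/R) = 80.4 -22.60 = 57.8 dB.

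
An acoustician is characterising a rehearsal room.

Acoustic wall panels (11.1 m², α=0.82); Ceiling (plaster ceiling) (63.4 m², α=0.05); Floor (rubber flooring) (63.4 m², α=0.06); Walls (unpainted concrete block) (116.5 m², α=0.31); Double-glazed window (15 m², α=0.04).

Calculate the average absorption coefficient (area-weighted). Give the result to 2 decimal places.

0.20

S = Σ Sᵢ = 11.1 + 63.4 + 63.4 + 116.5 + 15 = 269.4 m².
Weighted sum Σ Sα = 52.791.
ᾱ = A/S = 0.20.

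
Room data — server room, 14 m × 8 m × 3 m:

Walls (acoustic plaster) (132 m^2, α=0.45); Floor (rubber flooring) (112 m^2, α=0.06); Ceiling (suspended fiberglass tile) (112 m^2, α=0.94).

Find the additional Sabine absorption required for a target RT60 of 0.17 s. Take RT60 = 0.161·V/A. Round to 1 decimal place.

A₁ = Σ Sᵢαᵢ = 132*0.45 + 112*0.06 + 112*0.94 = 171.400 sabins.
For T = 0.17 s, need A₂ = 0.161·V/T = 0.161·336/0.17 = 318.212 sabins.
Additional absorption ΔA = 318.212 − 171.400 = 146.8 sabins.

146.8 sabins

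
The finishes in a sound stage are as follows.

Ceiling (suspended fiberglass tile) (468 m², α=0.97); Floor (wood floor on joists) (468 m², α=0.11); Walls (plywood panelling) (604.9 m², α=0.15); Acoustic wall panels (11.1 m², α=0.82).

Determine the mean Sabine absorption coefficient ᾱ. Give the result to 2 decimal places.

0.39

Total surface area S = 1552.0 m².
A = 468*0.97 + 468*0.11 + 604.9*0.15 + 11.1*0.82 = 605.277 sabins.
ᾱ = A/S = 0.39.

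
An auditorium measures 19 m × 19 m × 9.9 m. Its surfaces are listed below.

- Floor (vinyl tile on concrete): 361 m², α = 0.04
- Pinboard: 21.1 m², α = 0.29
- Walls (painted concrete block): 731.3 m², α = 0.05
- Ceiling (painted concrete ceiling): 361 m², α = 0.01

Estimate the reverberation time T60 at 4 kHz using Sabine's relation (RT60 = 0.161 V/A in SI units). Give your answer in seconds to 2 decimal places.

9.47 s

Summing Sᵢαᵢ: 14.440 + 6.119 + 36.565 + 3.610 → A = 60.734 sabins.
Volume V = 19 × 19 × 9.9 = 3573.9 m³.
RT60 = 0.161 · V / A = 0.161 × 3573.9 / 60.734 = 9.47 s.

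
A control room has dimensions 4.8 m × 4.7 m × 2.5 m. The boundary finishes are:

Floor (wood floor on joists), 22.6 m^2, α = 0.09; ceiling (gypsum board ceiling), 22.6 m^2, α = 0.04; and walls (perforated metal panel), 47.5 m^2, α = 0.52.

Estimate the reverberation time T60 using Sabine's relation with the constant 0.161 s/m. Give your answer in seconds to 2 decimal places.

Equivalent absorption area: A = 22.6·0.09 + 22.6·0.04 + 47.5·0.52 = 27.638 m^2.
V = 4.8·4.7·2.5 = 56.4 m³.
Sabine: RT60 = 0.161 × 56.4 / 27.638 = 0.33 s.

0.33 seconds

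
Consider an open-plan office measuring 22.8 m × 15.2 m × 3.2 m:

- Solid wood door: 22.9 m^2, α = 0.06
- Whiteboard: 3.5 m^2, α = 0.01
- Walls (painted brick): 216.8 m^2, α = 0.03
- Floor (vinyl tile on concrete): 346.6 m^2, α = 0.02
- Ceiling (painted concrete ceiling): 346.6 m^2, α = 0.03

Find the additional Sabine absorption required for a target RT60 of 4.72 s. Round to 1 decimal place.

Summing Sᵢαᵢ: 1.374 + 0.035 + 6.504 + 6.932 + 10.398 → A₁ = 25.243 sabins.
V = 1108.992 m³. Required absorption A₂ = 0.161 × 1108.992 / 4.72 = 37.828 sabins.
Additional absorption ΔA = 37.828 − 25.243 = 12.6 sabins.

12.6 sabins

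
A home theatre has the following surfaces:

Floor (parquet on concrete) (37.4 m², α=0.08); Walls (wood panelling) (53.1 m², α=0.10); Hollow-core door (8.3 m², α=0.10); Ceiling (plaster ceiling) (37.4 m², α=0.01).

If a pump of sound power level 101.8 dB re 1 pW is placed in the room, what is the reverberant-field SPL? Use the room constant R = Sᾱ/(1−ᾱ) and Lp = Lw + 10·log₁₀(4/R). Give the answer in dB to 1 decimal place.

Σ(Sᵢαᵢ) = 37.4×0.08 + 53.1×0.10 + 8.3×0.10 + 37.4×0.01 = 9.506; total area S = 136.2 m².
ᾱ = 0.0698, so room constant R = A/(1−ᾱ) = 10.219 m².
Lp = Lw + 10 log₁₀(4/R) = 101.8 -4.07 = 97.7 dB.

97.7 dB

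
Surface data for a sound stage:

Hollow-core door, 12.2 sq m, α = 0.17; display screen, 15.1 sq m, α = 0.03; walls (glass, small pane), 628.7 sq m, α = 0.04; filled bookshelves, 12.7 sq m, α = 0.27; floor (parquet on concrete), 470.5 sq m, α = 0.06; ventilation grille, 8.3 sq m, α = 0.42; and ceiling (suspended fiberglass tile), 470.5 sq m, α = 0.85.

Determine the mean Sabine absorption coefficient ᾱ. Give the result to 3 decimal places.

0.286

S = Σ Sᵢ = 12.2 + 15.1 + 628.7 + 12.7 + 470.5 + 8.3 + 470.5 = 1618.0 sq m.
Weighted sum Σ Sα = 462.745.
ᾱ = 462.745 / 1618.0 = 0.286.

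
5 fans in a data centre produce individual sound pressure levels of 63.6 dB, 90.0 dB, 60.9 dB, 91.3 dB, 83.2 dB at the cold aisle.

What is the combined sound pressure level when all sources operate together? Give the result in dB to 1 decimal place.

94.1 dB

Σ 10^(Lᵢ/10) = 2.561e+09.
Combined level = 10 log₁₀(2.561e+09) = 94.1 dB.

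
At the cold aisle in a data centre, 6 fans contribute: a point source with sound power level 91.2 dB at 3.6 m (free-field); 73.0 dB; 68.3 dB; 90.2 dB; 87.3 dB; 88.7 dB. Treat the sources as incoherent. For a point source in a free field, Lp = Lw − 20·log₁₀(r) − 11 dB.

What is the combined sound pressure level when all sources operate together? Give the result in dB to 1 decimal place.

Source at 3.6 m: Lp = 91.2 − 20·log₁₀(3.6) − 11 = 69.1 dB.
Sum in the linear (power) domain: Σ 10^(Lᵢ/10) = 10^(69.1/10) + 10^(73.0/10) + 10^(68.3/10) + 10^(90.2/10) + 10^(87.3/10) + 10^(88.7/10) = 2.36e+09.
Back to dB: 10·log₁₀ Σ = 93.7 dB.

93.7 dB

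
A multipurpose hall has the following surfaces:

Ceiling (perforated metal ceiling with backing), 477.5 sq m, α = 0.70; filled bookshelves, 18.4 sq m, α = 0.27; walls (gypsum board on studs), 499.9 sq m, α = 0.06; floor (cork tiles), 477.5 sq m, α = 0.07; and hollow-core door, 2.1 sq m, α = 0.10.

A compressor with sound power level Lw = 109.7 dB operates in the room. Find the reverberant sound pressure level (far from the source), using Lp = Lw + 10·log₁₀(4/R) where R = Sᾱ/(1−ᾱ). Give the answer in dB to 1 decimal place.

A = 402.847 sabins; S = 1475.4 sq m.
ᾱ = 402.847/1475.4 = 0.2730; R = Sᾱ/(1−ᾱ) = 402.847/(1−0.2730) = 554.122 sq m.
Lp = Lw + 10 log₁₀(4/R) = 109.7 -21.42 = 88.3 dB.

88.3 dB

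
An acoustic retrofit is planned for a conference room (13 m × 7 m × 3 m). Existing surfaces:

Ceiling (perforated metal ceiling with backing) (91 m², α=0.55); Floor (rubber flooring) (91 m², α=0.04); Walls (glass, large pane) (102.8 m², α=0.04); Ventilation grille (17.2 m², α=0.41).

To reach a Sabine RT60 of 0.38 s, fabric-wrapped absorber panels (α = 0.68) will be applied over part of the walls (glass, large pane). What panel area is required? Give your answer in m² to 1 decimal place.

Equivalent absorption area: A₁ = 91·0.55 + 91·0.04 + 102.8·0.04 + 17.2·0.41 = 64.854 m².
Required A₂ = 0.161·273/0.38 = 115.666 sabins.
ΔA needed = 115.666 − 64.854 = 50.812 sabins.
Net gain per m²: Δα = 0.68 − 0.04 = 0.64.
Panel area = 50.812 / 0.64 = 79.4 m².

79.4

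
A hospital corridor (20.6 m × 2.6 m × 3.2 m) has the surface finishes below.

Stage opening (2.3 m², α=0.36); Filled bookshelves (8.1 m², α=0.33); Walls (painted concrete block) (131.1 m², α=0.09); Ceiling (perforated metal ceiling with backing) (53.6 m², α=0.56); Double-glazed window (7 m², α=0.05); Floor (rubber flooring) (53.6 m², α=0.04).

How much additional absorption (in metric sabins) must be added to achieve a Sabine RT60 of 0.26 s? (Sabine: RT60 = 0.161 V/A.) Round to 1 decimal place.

58.3 sabins

Summing Sᵢαᵢ: 0.828 + 2.673 + 11.799 + 30.016 + 0.350 + 2.144 → A₁ = 47.810 sabins.
V = 171.392 m³. Required absorption A₂ = 0.161 × 171.392 / 0.26 = 106.131 sabins.
ΔA = A₂ − A₁ = 106.131 − 47.810 = 58.3 sabins.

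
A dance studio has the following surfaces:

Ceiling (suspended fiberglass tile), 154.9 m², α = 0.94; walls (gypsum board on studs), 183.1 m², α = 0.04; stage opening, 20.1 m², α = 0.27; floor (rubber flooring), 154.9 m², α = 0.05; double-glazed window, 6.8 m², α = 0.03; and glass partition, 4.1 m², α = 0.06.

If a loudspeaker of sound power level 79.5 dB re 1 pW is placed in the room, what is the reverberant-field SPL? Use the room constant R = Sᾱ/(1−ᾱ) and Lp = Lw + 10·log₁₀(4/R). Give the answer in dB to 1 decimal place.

61.6 dB

A = 166.552 sabins; S = 523.9 m².
ᾱ = 0.3179, so room constant R = A/(1−ᾱ) = 244.175 m².
Lp = 79.5 + 10·log₁₀(4/244.175) = 79.5 + (-17.86) = 61.6 dB.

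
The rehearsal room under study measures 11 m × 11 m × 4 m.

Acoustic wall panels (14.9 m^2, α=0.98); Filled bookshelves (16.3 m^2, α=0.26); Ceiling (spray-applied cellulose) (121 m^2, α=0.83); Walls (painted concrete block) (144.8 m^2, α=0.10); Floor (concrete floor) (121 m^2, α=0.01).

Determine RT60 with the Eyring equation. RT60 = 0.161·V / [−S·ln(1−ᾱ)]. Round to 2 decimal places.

0.48 sec

Total surface area S = 14.9 + 16.3 + 121 + 144.8 + 121 = 418.0 m^2.
Absorption A = 14.9×0.98 + 16.3×0.26 + 121×0.83 + 144.8×0.10 + 121×0.01 = 134.960 sabins.
Mean coefficient ᾱ = A/S = 0.3229.
Eyring denominator: −S ln(1−ᾱ) = 162.993.
V = 11 × 11 × 4 = 484 m³.
T = 0.161·V/[−S·ln(1−ᾱ)] = 0.161·484/162.993 = 0.48 s.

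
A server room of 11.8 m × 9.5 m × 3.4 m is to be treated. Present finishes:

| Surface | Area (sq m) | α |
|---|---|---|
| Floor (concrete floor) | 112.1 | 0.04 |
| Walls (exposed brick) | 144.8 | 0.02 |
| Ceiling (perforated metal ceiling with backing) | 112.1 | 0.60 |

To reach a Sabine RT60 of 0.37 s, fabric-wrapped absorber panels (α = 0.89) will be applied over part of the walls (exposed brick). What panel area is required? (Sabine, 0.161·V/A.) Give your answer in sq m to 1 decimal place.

104.8

Summing Sᵢαᵢ: 4.484 + 2.896 + 67.260 → A₁ = 74.640 sabins.
Required A₂ = 0.161·381.14/0.37 = 165.847 sabins.
Absorption to add: 165.847 − 74.640 = 91.207 sabins.
Each sq m of panel replacing the walls (exposed brick) adds (0.89 − 0.02) = 0.87 sabins.
Panel area = 91.207 / 0.87 = 104.8 sq m.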